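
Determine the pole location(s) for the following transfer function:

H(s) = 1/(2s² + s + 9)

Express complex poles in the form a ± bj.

Discriminant = 1² - 4×2×9 = 1 - 72 = -71 < 0, so the poles are a complex conjugate pair s = (-1 ± j√71)/(2×2). Real part = -1/(2×2) = -1/4 = -0.25; imaginary part = ±√71/(2×2) ≈ 2.1065. Poles: s = -0.25 ± 2.1065j.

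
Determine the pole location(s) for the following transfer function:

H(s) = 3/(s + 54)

Pole is where denominator = 0: s + 54 = 0, so s = -54.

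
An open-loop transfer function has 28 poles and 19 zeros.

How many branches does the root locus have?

Root locus has n branches where n = number of poles = 28.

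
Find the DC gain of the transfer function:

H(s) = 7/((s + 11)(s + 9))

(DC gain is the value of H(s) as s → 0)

DC gain = H(0) = 7/(11 × 9) = 7/99 = 0.0707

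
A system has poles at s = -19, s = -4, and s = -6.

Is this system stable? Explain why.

All poles are in the left half-plane. System is stable.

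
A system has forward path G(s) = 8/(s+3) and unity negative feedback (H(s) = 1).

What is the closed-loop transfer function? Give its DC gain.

T(s) = G/(1+GH) = [8/(s+3)] / [1 + 8/(s+3)] = 8/(s+3+8) = 8/(s+11). DC gain = 8/11 = 0.7273.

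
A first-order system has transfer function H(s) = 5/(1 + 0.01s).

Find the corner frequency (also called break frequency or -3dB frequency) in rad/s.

Corner frequency = 1/τ = 1/0.01 = 100.0 rad/s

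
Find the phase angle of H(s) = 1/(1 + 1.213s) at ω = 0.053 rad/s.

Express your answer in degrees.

Phase = -arctan(ωτ) = -arctan(0.053 × 1.213) = -3.7°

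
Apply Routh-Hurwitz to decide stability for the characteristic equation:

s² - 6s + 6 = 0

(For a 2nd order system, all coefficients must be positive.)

Coefficients: 1, -6, 6. b=-6 not positive, so system is unstable.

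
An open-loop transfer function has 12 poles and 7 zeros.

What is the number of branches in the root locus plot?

Root locus has n branches where n = number of poles = 12.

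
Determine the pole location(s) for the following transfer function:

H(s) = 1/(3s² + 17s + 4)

Discriminant = 17² - 4×3×4 = 289 - 48 = 241 > 0, so two distinct real poles. Using quadratic formula: s = (-17 ± √241)/(2×3) = (-17 ± √241)/6, with √241 ≈ 15.5242. s₁ ≈ -0.2460, s₂ ≈ -5.4207. Poles: s₁ = -0.2460, s₂ = -5.4207.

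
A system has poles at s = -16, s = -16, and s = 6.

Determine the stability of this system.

Pole(s) at s = 6 are not in the left half-plane. System is unstable.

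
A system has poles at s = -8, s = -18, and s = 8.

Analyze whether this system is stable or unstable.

Pole(s) at s = 8 are not in the left half-plane. System is unstable.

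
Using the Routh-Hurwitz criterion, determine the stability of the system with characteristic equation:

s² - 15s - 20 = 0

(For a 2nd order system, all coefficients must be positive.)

Coefficients: 1, -15, -20. b=-15, c=-20 not positive, so system is unstable.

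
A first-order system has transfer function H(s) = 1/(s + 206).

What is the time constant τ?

For H(s) = 1/(s + 1/τ), the pole is at -1/τ = -206, so τ = 1/206 = 0.0049 s.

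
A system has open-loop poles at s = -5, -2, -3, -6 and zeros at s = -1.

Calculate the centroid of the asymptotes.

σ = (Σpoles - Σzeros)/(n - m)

σ = (Σpoles - Σzeros)/(n - m) = (-16 - (-1))/(4 - 1) = -15/3 = -5.0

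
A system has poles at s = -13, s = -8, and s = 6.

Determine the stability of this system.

Pole(s) at s = 6 are not in the left half-plane. System is unstable.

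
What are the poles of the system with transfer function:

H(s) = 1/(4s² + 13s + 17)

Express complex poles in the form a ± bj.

Discriminant = 13² - 4×4×17 = 169 - 272 = -103 < 0, so the poles are a complex conjugate pair s = (-13 ± j√103)/(2×4). Real part = -13/(2×4) = -13/8 = -1.625; imaginary part = ±√103/(2×4) ≈ 1.2686. Poles: s = -1.625 ± 1.2686j.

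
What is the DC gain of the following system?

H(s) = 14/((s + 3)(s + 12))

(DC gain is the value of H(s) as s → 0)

DC gain = H(0) = 14/(3 × 12) = 14/36 = 0.3889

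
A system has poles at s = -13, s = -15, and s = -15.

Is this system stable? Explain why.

All poles are in the left half-plane. System is stable.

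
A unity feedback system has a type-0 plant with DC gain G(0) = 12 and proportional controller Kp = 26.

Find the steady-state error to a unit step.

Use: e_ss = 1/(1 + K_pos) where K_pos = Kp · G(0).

K_pos = Kp · G(0) = 26 × 12 = 312. e_ss = 1/(1 + 312) = 0.0032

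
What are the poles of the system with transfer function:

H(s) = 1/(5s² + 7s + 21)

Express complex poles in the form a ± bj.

Discriminant = 7² - 4×5×21 = 49 - 420 = -371 < 0, so the poles are a complex conjugate pair s = (-7 ± j√371)/(2×5). Real part = -7/(2×5) = -7/10 = -0.7; imaginary part = ±√371/(2×5) ≈ 1.9261. Poles: s = -0.7 ± 1.9261j.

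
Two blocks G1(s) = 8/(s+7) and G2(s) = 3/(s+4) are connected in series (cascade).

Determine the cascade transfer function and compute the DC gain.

Series: multiply transfer functions. G_eq = 8/(s+7) × 3/(s+4) = 24/((s+7)(s+4)). DC gain = 24/(7×4) = 0.8571.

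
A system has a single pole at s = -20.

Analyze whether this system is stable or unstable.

Pole at s = -20 is in the left half-plane. Stable.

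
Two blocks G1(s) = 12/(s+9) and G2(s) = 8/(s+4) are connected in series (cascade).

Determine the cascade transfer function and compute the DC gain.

Series: multiply transfer functions. G_eq = 12/(s+9) × 8/(s+4) = 96/((s+9)(s+4)). DC gain = 96/(9×4) = 2.6667.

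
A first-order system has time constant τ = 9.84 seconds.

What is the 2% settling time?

For first-order system, 2% settling time ≈ 4τ = 4 × 9.84 = 39.36 s.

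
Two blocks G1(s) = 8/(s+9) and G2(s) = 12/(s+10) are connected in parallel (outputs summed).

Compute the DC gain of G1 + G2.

Parallel: G_eq = G1 + G2. DC gain = G1(0) + G2(0) = 8/9 + 12/10 = 0.8889 + 1.2 = 2.0889.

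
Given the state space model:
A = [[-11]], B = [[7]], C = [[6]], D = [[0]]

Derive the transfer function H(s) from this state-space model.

(sI - A)⁻¹ = 1/(s + 11). H(s) = 6 × 7/(s + 11) + 0 = 42/(s + 11).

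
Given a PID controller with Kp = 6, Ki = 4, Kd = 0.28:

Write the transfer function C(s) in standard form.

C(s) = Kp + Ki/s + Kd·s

Substituting values: C(s) = 6 + 4/s + 0.28s = (0.28s² + 6s + 4)/s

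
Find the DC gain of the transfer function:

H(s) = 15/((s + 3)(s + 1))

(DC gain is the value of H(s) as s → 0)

DC gain = H(0) = 15/(3 × 1) = 15/3 = 5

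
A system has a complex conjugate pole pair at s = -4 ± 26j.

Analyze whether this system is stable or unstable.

Real part of poles is -4 (< 0, left half-plane). Stable.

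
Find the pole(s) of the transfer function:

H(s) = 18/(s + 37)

Pole is where denominator = 0: s + 37 = 0, so s = -37.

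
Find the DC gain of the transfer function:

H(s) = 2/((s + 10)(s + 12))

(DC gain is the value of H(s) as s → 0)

DC gain = H(0) = 2/(10 × 12) = 2/120 = 0.0167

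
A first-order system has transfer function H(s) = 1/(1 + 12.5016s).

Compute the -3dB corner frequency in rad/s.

Corner frequency = 1/τ = 1/12.5016 = 0.08 rad/s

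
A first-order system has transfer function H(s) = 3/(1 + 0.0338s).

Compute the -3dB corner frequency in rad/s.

Corner frequency = 1/τ = 1/0.0338 = 29.586 rad/s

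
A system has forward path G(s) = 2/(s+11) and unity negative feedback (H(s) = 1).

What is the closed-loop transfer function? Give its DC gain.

T(s) = G/(1+GH) = [2/(s+11)] / [1 + 2/(s+11)] = 2/(s+11+2) = 2/(s+13). DC gain = 2/13 = 0.1538.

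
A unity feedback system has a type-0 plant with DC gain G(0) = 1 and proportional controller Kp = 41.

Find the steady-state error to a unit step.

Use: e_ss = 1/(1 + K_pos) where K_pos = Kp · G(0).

K_pos = Kp · G(0) = 41 × 1 = 41. e_ss = 1/(1 + 41) = 0.0238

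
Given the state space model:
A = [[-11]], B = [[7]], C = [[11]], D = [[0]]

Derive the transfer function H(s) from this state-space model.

(sI - A)⁻¹ = 1/(s + 11). H(s) = 11 × 7/(s + 11) + 0 = 77/(s + 11).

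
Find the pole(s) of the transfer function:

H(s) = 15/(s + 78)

Pole is where denominator = 0: s + 78 = 0, so s = -78.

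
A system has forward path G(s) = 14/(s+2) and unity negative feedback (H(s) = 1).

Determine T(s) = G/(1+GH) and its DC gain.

T(s) = G/(1+GH) = [14/(s+2)] / [1 + 14/(s+2)] = 14/(s+2+14) = 14/(s+16). DC gain = 14/16 = 0.875.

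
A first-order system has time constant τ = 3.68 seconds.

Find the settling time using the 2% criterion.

For first-order system, 2% settling time ≈ 4τ = 4 × 3.68 = 14.72 s.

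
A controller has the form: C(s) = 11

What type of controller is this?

This is a Proportional (P) controller.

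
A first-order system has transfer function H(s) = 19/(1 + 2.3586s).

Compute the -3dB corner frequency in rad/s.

Corner frequency = 1/τ = 1/2.3586 = 0.424 rad/s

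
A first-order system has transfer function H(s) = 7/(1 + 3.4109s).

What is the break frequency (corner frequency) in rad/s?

Corner frequency = 1/τ = 1/3.4109 = 0.293 rad/s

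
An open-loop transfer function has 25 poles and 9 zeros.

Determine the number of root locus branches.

Root locus has n branches where n = number of poles = 25.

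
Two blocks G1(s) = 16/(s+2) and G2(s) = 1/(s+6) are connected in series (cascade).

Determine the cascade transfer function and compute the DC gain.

Series: multiply transfer functions. G_eq = 16/(s+2) × 1/(s+6) = 16/((s+2)(s+6)). DC gain = 16/(2×6) = 1.3333.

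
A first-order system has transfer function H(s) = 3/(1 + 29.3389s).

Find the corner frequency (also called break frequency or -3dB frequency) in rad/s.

Corner frequency = 1/τ = 1/29.3389 = 0.034 rad/s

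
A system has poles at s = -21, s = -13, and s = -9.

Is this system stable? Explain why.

All poles are in the left half-plane. System is stable.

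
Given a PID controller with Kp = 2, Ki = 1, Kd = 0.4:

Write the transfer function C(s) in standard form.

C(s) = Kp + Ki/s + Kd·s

Substituting values: C(s) = 2 + 1/s + 0.4s = (0.4s² + 2s + 1)/s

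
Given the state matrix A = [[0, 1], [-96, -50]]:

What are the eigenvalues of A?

det(A - λI) = λ² - (-50)λ + 96 = (λ - (-2))(λ - (-48)). Eigenvalues: -2, -48.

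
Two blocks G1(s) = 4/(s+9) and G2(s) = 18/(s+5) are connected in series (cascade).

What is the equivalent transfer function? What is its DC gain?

Series: multiply transfer functions. G_eq = 4/(s+9) × 18/(s+5) = 72/((s+9)(s+5)). DC gain = 72/(9×5) = 1.6.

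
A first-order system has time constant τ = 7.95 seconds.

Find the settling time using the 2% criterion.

For first-order system, 2% settling time ≈ 4τ = 4 × 7.95 = 31.8 s.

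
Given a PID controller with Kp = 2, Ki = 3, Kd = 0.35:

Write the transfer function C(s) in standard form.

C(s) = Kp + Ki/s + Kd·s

Substituting values: C(s) = 2 + 3/s + 0.35s = (0.35s² + 2s + 3)/s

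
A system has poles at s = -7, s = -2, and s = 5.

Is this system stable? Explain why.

Pole(s) at s = 5 are not in the left half-plane. System is unstable.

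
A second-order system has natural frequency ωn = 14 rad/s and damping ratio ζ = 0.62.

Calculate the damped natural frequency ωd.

ωd = ωn√(1 - ζ²) = 14√(1 - 0.62²) = 10.98 rad/s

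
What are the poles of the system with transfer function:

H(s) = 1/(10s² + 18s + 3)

Discriminant = 18² - 4×10×3 = 324 - 120 = 204 > 0, so two distinct real poles. Using quadratic formula: s = (-18 ± √204)/(2×10) = (-18 ± √204)/20, with √204 ≈ 14.2829. s₁ ≈ -0.1859, s₂ ≈ -1.6141. Poles: s₁ = -0.1859, s₂ = -1.6141.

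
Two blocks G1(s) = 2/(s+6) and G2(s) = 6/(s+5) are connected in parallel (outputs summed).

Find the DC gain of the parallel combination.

Parallel: G_eq = G1 + G2. DC gain = G1(0) + G2(0) = 2/6 + 6/5 = 0.3333 + 1.2 = 1.5333.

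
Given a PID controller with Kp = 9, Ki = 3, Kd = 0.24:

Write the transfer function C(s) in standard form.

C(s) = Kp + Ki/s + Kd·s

Substituting values: C(s) = 9 + 3/s + 0.24s = (0.24s² + 9s + 3)/s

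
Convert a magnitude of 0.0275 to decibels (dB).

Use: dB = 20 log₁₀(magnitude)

dB = 20 log₁₀(0.0275) = -31.2 dB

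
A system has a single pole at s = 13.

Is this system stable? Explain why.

Pole at s = 13 is in the right half-plane. Unstable.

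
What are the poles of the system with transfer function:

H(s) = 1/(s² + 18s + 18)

Discriminant = 18² - 4×1×18 = 324 - 72 = 252 > 0, so two distinct real poles. Using quadratic formula: s = (-18 ± √252)/(2×1) = (-18 ± √252)/2, with √252 ≈ 15.8745. s₁ ≈ -1.0627, s₂ ≈ -16.9373. Poles: s₁ = -1.0627, s₂ = -16.9373.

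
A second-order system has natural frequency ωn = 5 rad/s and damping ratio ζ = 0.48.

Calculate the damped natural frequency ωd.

ωd = ωn√(1 - ζ²) = 5√(1 - 0.48²) = 4.39 rad/s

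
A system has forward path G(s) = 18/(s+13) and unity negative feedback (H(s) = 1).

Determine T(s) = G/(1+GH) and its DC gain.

T(s) = G/(1+GH) = [18/(s+13)] / [1 + 18/(s+13)] = 18/(s+13+18) = 18/(s+31). DC gain = 18/31 = 0.5806.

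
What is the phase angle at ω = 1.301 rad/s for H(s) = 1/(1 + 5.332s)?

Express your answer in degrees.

Phase = -arctan(ωτ) = -arctan(1.301 × 5.332) = -81.8°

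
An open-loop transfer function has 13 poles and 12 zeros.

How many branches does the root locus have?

Root locus has n branches where n = number of poles = 13.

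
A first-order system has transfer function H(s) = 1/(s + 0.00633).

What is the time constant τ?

For H(s) = 1/(s + 1/τ), the pole is at -1/τ = -0.00633, so τ = 1/0.00633 = 158 s.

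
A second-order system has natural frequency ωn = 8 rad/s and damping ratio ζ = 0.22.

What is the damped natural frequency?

ωd = ωn√(1 - ζ²) = 8√(1 - 0.22²) = 7.8 rad/s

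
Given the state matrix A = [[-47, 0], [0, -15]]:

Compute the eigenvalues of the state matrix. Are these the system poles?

For diagonal matrix, eigenvalues are diagonal entries: λ₁ = -47, λ₂ = -15. Eigenvalues of A = system poles.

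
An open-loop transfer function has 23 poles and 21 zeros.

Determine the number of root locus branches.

Root locus has n branches where n = number of poles = 23.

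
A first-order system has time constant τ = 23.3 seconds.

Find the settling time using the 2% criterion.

For first-order system, 2% settling time ≈ 4τ = 4 × 23.3 = 93.2 s.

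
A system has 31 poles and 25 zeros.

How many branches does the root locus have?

Root locus has n branches where n = number of poles = 31.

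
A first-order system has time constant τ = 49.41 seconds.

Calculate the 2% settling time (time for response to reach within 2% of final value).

For first-order system, 2% settling time ≈ 4τ = 4 × 49.41 = 197.64 s.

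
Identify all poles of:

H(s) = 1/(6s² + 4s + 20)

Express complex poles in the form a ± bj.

Discriminant = 4² - 4×6×20 = 16 - 480 = -464 < 0, so the poles are a complex conjugate pair s = (-4 ± j√464)/(2×6). Real part = -4/(2×6) = -4/12 ≈ -0.3333; imaginary part = ±√464/(2×6) ≈ 1.7951. Poles: s = -0.3333 ± 1.7951j.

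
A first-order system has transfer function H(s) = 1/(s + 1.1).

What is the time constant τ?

For H(s) = 1/(s + 1/τ), the pole is at -1/τ = -1.1, so τ = 1/1.1 = 0.9091 s.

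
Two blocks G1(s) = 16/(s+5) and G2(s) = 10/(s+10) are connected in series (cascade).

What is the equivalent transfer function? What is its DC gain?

Series: multiply transfer functions. G_eq = 16/(s+5) × 10/(s+10) = 160/((s+5)(s+10)). DC gain = 160/(5×10) = 3.2.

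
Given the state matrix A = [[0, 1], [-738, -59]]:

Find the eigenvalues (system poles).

det(A - λI) = λ² - (-59)λ + 738 = (λ - (-18))(λ - (-41)). Eigenvalues: -18, -41.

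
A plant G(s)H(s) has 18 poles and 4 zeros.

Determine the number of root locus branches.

Root locus has n branches where n = number of poles = 18.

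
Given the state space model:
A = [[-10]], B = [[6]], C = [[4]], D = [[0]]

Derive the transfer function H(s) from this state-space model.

(sI - A)⁻¹ = 1/(s + 10). H(s) = 4 × 6/(s + 10) + 0 = 24/(s + 10).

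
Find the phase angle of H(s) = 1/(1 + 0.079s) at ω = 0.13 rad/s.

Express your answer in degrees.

Phase = -arctan(ωτ) = -arctan(0.13 × 0.079) = -0.6°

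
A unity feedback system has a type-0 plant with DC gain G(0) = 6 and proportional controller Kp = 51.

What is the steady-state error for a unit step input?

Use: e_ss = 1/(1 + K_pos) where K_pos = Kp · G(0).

K_pos = Kp · G(0) = 51 × 6 = 306. e_ss = 1/(1 + 306) = 0.0033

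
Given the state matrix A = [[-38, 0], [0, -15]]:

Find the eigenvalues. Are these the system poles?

For diagonal matrix, eigenvalues are diagonal entries: λ₁ = -38, λ₂ = -15. Eigenvalues of A = system poles.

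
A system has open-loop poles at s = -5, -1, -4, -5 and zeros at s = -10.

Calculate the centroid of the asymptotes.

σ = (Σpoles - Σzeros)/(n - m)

σ = (Σpoles - Σzeros)/(n - m) = (-15 - (-10))/(4 - 1) = -5/3 = -1.67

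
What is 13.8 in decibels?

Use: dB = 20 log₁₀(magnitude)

dB = 20 log₁₀(13.8) = 22.8 dB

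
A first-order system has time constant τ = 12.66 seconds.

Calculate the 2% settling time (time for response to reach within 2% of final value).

For first-order system, 2% settling time ≈ 4τ = 4 × 12.66 = 50.64 s.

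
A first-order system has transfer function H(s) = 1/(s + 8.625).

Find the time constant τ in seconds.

For H(s) = 1/(s + 1/τ), the pole is at -1/τ = -8.625, so τ = 1/8.625 = 0.1159 s.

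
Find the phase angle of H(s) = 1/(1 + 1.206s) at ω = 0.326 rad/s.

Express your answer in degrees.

Phase = -arctan(ωτ) = -arctan(0.326 × 1.206) = -21.5°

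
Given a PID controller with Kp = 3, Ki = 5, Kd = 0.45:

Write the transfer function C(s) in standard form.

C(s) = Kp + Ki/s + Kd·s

Substituting values: C(s) = 3 + 5/s + 0.45s = (0.45s² + 3s + 5)/s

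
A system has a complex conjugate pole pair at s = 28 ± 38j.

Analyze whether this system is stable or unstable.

Real part of poles is 28 (> 0, right half-plane). Unstable.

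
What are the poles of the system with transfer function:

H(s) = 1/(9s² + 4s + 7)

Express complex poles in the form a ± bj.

Discriminant = 4² - 4×9×7 = 16 - 252 = -236 < 0, so the poles are a complex conjugate pair s = (-4 ± j√236)/(2×9). Real part = -4/(2×9) = -4/18 ≈ -0.2222; imaginary part = ±√236/(2×9) ≈ 0.8535. Poles: s = -0.2222 ± 0.8535j.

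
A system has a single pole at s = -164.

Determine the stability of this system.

Pole at s = -164 is in the left half-plane. Stable.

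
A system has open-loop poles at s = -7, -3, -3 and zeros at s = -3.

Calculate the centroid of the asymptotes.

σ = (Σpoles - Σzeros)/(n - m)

σ = (Σpoles - Σzeros)/(n - m) = (-13 - (-3))/(3 - 1) = -10/2 = -5.0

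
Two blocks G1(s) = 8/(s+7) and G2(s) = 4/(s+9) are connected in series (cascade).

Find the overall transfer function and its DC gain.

Series: multiply transfer functions. G_eq = 8/(s+7) × 4/(s+9) = 32/((s+7)(s+9)). DC gain = 32/(7×9) = 0.5079.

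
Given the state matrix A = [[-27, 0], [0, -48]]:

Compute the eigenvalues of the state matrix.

For diagonal matrix, eigenvalues are diagonal entries: λ₁ = -27, λ₂ = -48.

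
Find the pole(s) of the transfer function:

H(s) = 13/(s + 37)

Pole is where denominator = 0: s + 37 = 0, so s = -37.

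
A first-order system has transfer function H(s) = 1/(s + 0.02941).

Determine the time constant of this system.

For H(s) = 1/(s + 1/τ), the pole is at -1/τ = -0.02941, so τ = 1/0.02941 = 34 s.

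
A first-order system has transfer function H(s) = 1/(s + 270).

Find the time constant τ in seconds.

For H(s) = 1/(s + 1/τ), the pole is at -1/τ = -270, so τ = 1/270 = 0.0037 s.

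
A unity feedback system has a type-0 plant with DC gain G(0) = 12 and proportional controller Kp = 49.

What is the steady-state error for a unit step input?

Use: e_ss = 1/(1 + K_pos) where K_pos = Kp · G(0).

K_pos = Kp · G(0) = 49 × 12 = 588. e_ss = 1/(1 + 588) = 0.0017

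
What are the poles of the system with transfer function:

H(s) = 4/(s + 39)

Pole is where denominator = 0: s + 39 = 0, so s = -39.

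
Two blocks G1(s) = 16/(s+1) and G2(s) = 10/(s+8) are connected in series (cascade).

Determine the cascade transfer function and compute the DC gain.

Series: multiply transfer functions. G_eq = 16/(s+1) × 10/(s+8) = 160/((s+1)(s+8)). DC gain = 160/(1×8) = 20.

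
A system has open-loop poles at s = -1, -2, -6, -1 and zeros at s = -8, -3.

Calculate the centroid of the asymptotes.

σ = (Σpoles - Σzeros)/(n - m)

σ = (Σpoles - Σzeros)/(n - m) = (-10 - (-11))/(4 - 2) = 1/2 = 0.5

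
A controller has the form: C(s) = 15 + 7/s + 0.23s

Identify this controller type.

This is a Proportional-Integral-Derivative (PID) controller.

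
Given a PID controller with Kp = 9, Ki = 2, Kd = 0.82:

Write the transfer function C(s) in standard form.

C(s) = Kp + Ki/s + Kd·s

Substituting values: C(s) = 9 + 2/s + 0.82s = (0.82s² + 9s + 2)/s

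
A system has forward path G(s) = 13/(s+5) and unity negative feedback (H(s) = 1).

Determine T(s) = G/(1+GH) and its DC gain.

T(s) = G/(1+GH) = [13/(s+5)] / [1 + 13/(s+5)] = 13/(s+5+13) = 13/(s+18). DC gain = 13/18 = 0.7222.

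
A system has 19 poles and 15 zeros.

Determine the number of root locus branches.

Root locus has n branches where n = number of poles = 19.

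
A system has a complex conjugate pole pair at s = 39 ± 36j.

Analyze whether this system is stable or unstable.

Real part of poles is 39 (> 0, right half-plane). Unstable.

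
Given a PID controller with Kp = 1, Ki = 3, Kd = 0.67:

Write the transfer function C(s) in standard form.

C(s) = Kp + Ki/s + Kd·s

Substituting values: C(s) = 1 + 3/s + 0.67s = (0.67s² + s + 3)/s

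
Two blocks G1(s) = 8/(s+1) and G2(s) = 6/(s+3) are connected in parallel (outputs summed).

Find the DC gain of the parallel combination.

Parallel: G_eq = G1 + G2. DC gain = G1(0) + G2(0) = 8/1 + 6/3 = 8 + 2 = 10.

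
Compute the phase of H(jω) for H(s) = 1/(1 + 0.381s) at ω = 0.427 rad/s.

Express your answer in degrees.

Phase = -arctan(ωτ) = -arctan(0.427 × 0.381) = -9.2°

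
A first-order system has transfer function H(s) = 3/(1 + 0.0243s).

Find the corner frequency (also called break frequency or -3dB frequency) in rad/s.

Corner frequency = 1/τ = 1/0.0243 = 41.152 rad/s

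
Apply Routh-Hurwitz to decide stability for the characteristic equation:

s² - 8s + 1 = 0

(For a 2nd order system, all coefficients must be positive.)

Coefficients: 1, -8, 1. b=-8 not positive, so system is unstable.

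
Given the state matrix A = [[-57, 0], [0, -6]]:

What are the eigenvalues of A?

For diagonal matrix, eigenvalues are diagonal entries: λ₁ = -57, λ₂ = -6.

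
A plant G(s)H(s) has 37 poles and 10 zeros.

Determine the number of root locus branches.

Root locus has n branches where n = number of poles = 37.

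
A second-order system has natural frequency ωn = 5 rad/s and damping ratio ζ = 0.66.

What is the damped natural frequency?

ωd = ωn√(1 - ζ²) = 5√(1 - 0.66²) = 3.76 rad/s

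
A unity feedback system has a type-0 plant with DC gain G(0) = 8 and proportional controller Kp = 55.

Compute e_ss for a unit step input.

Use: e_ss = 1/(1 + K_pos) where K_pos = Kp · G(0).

K_pos = Kp · G(0) = 55 × 8 = 440. e_ss = 1/(1 + 440) = 0.0023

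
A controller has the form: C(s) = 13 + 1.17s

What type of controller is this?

This is a Proportional-Derivative (PD) controller.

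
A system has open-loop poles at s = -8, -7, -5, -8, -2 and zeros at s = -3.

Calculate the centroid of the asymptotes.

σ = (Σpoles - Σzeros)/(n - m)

σ = (Σpoles - Σzeros)/(n - m) = (-30 - (-3))/(5 - 1) = -27/4 = -6.75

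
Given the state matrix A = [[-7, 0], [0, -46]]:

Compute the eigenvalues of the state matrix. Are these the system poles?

For diagonal matrix, eigenvalues are diagonal entries: λ₁ = -7, λ₂ = -46. Eigenvalues of A = system poles.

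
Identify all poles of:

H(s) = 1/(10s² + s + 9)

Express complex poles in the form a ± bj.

Discriminant = 1² - 4×10×9 = 1 - 360 = -359 < 0, so the poles are a complex conjugate pair s = (-1 ± j√359)/(2×10). Real part = -1/(2×10) = -1/20 = -0.05; imaginary part = ±√359/(2×10) ≈ 0.9474. Poles: s = -0.05 ± 0.9474j.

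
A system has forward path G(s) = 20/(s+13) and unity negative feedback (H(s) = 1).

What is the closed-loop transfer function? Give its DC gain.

T(s) = G/(1+GH) = [20/(s+13)] / [1 + 20/(s+13)] = 20/(s+13+20) = 20/(s+33). DC gain = 20/33 = 0.6061.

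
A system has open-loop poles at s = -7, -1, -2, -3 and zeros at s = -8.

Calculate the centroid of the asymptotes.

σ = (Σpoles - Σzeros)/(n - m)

σ = (Σpoles - Σzeros)/(n - m) = (-13 - (-8))/(4 - 1) = -5/3 = -1.67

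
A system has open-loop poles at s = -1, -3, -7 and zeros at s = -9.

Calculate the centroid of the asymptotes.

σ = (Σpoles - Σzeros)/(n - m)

σ = (Σpoles - Σzeros)/(n - m) = (-11 - (-9))/(3 - 1) = -2/2 = -1.0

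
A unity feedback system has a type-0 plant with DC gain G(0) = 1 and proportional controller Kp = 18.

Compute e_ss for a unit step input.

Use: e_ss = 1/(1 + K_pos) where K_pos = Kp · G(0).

K_pos = Kp · G(0) = 18 × 1 = 18. e_ss = 1/(1 + 18) = 0.0526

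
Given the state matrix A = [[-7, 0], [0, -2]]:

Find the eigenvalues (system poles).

For diagonal matrix, eigenvalues are diagonal entries: λ₁ = -7, λ₂ = -2.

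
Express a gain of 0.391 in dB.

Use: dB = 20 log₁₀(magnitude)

dB = 20 log₁₀(0.391) = -8.2 dB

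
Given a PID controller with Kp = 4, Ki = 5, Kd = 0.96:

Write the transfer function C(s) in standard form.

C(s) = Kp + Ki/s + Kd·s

Substituting values: C(s) = 4 + 5/s + 0.96s = (0.96s² + 4s + 5)/s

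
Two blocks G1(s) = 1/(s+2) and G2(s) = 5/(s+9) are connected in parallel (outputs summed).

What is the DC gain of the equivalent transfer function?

Parallel: G_eq = G1 + G2. DC gain = G1(0) + G2(0) = 1/2 + 5/9 = 0.5 + 0.5556 = 1.0556.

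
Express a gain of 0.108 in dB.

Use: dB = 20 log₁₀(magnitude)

dB = 20 log₁₀(0.108) = -19.3 dB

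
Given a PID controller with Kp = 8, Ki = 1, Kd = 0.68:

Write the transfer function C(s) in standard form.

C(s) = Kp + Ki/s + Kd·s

Substituting values: C(s) = 8 + 1/s + 0.68s = (0.68s² + 8s + 1)/s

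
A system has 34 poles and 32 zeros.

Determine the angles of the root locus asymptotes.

n - m = 34 - 32 = 2. Angles: θk = (2k + 1)·180°/2 = 90°, 270°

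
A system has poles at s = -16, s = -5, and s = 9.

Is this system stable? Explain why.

Pole(s) at s = 9 are not in the left half-plane. System is unstable.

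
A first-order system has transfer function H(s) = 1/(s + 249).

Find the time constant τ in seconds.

For H(s) = 1/(s + 1/τ), the pole is at -1/τ = -249, so τ = 1/249 = 0.0040 s.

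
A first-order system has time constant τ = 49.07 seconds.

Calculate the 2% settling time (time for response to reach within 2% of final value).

For first-order system, 2% settling time ≈ 4τ = 4 × 49.07 = 196.28 s.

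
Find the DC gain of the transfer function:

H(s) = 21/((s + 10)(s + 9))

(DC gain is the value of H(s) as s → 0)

DC gain = H(0) = 21/(10 × 9) = 21/90 = 0.2333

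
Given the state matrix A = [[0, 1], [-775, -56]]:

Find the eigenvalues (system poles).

det(A - λI) = λ² - (-56)λ + 775 = (λ - (-31))(λ - (-25)). Eigenvalues: -31, -25.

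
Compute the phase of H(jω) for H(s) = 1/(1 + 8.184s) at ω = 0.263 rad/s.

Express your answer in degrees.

Phase = -arctan(ωτ) = -arctan(0.263 × 8.184) = -65.1°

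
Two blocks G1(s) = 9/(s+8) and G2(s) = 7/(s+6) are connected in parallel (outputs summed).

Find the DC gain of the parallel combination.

Parallel: G_eq = G1 + G2. DC gain = G1(0) + G2(0) = 9/8 + 7/6 = 1.125 + 1.1667 = 2.2917.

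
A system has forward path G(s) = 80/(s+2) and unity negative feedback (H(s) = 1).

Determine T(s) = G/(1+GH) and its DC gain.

T(s) = G/(1+GH) = [80/(s+2)] / [1 + 80/(s+2)] = 80/(s+2+80) = 80/(s+82). DC gain = 80/82 = 0.9756.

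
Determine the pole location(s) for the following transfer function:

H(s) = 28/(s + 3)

Pole is where denominator = 0: s + 3 = 0, so s = -3.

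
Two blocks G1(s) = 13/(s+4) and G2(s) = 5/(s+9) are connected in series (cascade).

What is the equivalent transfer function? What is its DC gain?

Series: multiply transfer functions. G_eq = 13/(s+4) × 5/(s+9) = 65/((s+4)(s+9)). DC gain = 65/(4×9) = 1.8056.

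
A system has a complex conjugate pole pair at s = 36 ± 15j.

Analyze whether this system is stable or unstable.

Real part of poles is 36 (> 0, right half-plane). Unstable.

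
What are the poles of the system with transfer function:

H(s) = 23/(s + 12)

Pole is where denominator = 0: s + 12 = 0, so s = -12.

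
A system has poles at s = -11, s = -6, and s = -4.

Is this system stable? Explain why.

All poles are in the left half-plane. System is stable.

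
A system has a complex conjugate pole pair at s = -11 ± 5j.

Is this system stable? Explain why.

Real part of poles is -11 (< 0, left half-plane). Stable.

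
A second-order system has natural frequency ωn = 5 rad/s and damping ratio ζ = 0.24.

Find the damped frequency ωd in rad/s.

ωd = ωn√(1 - ζ²) = 5√(1 - 0.24²) = 4.85 rad/s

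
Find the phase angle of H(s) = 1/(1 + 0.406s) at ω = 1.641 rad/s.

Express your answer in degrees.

Phase = -arctan(ωτ) = -arctan(1.641 × 0.406) = -33.7°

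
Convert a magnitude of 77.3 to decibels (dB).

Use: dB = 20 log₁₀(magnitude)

dB = 20 log₁₀(77.3) = 37.8 dB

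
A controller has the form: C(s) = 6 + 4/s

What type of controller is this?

This is a Proportional-Integral (PI) controller.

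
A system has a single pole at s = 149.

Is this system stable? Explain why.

Pole at s = 149 is in the right half-plane. Unstable.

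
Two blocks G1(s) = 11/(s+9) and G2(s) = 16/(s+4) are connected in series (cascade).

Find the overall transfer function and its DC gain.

Series: multiply transfer functions. G_eq = 11/(s+9) × 16/(s+4) = 176/((s+9)(s+4)). DC gain = 176/(9×4) = 4.8889.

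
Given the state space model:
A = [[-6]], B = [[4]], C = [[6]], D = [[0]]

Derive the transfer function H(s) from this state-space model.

(sI - A)⁻¹ = 1/(s + 6). H(s) = 6 × 4/(s + 6) + 0 = 24/(s + 6).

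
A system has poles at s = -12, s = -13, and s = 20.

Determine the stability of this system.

Pole(s) at s = 20 are not in the left half-plane. System is unstable.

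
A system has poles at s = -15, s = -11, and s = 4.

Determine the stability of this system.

Pole(s) at s = 4 are not in the left half-plane. System is unstable.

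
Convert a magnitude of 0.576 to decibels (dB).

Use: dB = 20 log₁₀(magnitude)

dB = 20 log₁₀(0.576) = -4.8 dB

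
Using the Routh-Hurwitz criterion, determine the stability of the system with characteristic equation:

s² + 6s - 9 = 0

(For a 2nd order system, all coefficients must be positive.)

Coefficients: 1, 6, -9. c=-9 not positive, so system is unstable.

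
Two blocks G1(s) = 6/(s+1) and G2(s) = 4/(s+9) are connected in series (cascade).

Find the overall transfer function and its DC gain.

Series: multiply transfer functions. G_eq = 6/(s+1) × 4/(s+9) = 24/((s+1)(s+9)). DC gain = 24/(1×9) = 2.6667.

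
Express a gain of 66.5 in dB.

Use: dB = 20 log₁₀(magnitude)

dB = 20 log₁₀(66.5) = 36.5 dB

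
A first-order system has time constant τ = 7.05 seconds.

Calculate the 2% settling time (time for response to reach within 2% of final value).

For first-order system, 2% settling time ≈ 4τ = 4 × 7.05 = 28.2 s.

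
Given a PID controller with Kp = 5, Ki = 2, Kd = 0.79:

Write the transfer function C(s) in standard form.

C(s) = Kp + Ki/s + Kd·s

Substituting values: C(s) = 5 + 2/s + 0.79s = (0.79s² + 5s + 2)/s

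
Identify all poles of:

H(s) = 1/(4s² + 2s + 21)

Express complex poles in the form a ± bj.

Discriminant = 2² - 4×4×21 = 4 - 336 = -332 < 0, so the poles are a complex conjugate pair s = (-2 ± j√332)/(2×4). Real part = -2/(2×4) = -2/8 = -0.25; imaginary part = ±√332/(2×4) ≈ 2.2776. Poles: s = -0.25 ± 2.2776j.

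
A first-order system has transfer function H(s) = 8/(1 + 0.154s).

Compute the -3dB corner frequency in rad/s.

Corner frequency = 1/τ = 1/0.154 = 6.494 rad/s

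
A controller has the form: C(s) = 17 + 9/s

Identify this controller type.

This is a Proportional-Integral (PI) controller.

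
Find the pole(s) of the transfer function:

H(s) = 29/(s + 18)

Pole is where denominator = 0: s + 18 = 0, so s = -18.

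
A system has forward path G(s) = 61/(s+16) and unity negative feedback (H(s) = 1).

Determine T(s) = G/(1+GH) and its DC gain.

T(s) = G/(1+GH) = [61/(s+16)] / [1 + 61/(s+16)] = 61/(s+16+61) = 61/(s+77). DC gain = 61/77 = 0.7922.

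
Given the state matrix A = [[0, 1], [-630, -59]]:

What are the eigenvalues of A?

det(A - λI) = λ² - (-59)λ + 630 = (λ - (-14))(λ - (-45)). Eigenvalues: -14, -45.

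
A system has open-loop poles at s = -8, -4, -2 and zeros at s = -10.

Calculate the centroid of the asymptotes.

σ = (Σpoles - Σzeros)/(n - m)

σ = (Σpoles - Σzeros)/(n - m) = (-14 - (-10))/(3 - 1) = -4/2 = -2.0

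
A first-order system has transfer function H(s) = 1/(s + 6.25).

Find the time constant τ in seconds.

For H(s) = 1/(s + 1/τ), the pole is at -1/τ = -6.25, so τ = 1/6.25 = 0.16 s.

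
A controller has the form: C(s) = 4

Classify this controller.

This is a Proportional (P) controller.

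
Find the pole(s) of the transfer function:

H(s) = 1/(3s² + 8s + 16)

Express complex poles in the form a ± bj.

Discriminant = 8² - 4×3×16 = 64 - 192 = -128 < 0, so the poles are a complex conjugate pair s = (-8 ± j√128)/(2×3). Real part = -8/(2×3) = -8/6 ≈ -1.3333; imaginary part = ±√128/(2×3) ≈ 1.8856. Poles: s = -1.3333 ± 1.8856j.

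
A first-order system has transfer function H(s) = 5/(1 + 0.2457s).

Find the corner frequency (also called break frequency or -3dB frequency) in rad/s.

Corner frequency = 1/τ = 1/0.2457 = 4.07 rad/s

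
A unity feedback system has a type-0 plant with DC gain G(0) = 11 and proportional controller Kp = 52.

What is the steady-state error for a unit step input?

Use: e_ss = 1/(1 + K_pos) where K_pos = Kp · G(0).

K_pos = Kp · G(0) = 52 × 11 = 572. e_ss = 1/(1 + 572) = 0.0017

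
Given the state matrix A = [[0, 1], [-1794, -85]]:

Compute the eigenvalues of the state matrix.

det(A - λI) = λ² - (-85)λ + 1794 = (λ - (-46))(λ - (-39)). Eigenvalues: -46, -39.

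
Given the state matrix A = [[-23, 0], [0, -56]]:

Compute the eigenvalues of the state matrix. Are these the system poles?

For diagonal matrix, eigenvalues are diagonal entries: λ₁ = -23, λ₂ = -56. Eigenvalues of A = system poles.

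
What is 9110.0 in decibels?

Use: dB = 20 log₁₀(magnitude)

dB = 20 log₁₀(9110.0) = 79.2 dB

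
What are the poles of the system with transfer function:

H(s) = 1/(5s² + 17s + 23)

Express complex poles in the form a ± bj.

Discriminant = 17² - 4×5×23 = 289 - 460 = -171 < 0, so the poles are a complex conjugate pair s = (-17 ± j√171)/(2×5). Real part = -17/(2×5) = -17/10 = -1.7; imaginary part = ±√171/(2×5) ≈ 1.3077. Poles: s = -1.7 ± 1.3077j.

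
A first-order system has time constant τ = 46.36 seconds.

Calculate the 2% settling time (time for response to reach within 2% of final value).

For first-order system, 2% settling time ≈ 4τ = 4 × 46.36 = 185.44 s.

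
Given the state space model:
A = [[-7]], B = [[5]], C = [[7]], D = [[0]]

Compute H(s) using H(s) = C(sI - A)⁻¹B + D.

(sI - A)⁻¹ = 1/(s + 7). H(s) = 7 × 5/(s + 7) + 0 = 35/(s + 7).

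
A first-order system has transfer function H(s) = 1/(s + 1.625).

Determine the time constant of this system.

For H(s) = 1/(s + 1/τ), the pole is at -1/τ = -1.625, so τ = 1/1.625 = 0.6154 s.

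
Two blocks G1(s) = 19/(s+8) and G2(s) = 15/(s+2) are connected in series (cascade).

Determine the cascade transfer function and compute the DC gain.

Series: multiply transfer functions. G_eq = 19/(s+8) × 15/(s+2) = 285/((s+8)(s+2)). DC gain = 285/(8×2) = 17.8125.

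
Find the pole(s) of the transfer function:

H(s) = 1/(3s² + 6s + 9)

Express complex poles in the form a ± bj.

Discriminant = 6² - 4×3×9 = 36 - 108 = -72 < 0, so the poles are a complex conjugate pair s = (-6 ± j√72)/(2×3). Real part = -6/(2×3) = -6/6 = -1; imaginary part = ±√72/(2×3) ≈ 1.4142. Poles: s = -1 ± 1.4142j.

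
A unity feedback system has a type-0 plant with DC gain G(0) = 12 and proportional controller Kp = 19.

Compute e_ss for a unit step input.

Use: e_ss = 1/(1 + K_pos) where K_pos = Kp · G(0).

K_pos = Kp · G(0) = 19 × 12 = 228. e_ss = 1/(1 + 228) = 0.0044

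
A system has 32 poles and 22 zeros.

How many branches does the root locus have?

Root locus has n branches where n = number of poles = 32.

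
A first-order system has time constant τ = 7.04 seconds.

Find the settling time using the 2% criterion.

For first-order system, 2% settling time ≈ 4τ = 4 × 7.04 = 28.16 s.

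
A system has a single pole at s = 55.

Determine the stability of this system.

Pole at s = 55 is in the right half-plane. Unstable.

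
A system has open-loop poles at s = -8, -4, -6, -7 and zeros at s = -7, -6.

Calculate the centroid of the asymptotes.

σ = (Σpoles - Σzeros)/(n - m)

σ = (Σpoles - Σzeros)/(n - m) = (-25 - (-13))/(4 - 2) = -12/2 = -6.0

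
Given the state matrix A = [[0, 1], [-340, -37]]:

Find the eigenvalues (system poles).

det(A - λI) = λ² - (-37)λ + 340 = (λ - (-17))(λ - (-20)). Eigenvalues: -17, -20.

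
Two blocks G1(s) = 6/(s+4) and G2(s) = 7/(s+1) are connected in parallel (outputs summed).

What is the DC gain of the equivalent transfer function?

Parallel: G_eq = G1 + G2. DC gain = G1(0) + G2(0) = 6/4 + 7/1 = 1.5 + 7 = 8.5.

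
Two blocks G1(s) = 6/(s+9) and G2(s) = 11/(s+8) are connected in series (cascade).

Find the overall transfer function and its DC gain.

Series: multiply transfer functions. G_eq = 6/(s+9) × 11/(s+8) = 66/((s+9)(s+8)). DC gain = 66/(9×8) = 0.9167.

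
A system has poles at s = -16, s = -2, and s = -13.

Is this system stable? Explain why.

All poles are in the left half-plane. System is stable.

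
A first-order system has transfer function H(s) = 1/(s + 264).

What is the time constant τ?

For H(s) = 1/(s + 1/τ), the pole is at -1/τ = -264, so τ = 1/264 = 0.0038 s.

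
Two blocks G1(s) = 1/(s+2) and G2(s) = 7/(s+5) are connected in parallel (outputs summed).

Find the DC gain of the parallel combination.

Parallel: G_eq = G1 + G2. DC gain = G1(0) + G2(0) = 1/2 + 7/5 = 0.5 + 1.4 = 1.9.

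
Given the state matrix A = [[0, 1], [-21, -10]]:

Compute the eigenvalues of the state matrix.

det(A - λI) = λ² - (-10)λ + 21 = (λ - (-3))(λ - (-7)). Eigenvalues: -3, -7.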